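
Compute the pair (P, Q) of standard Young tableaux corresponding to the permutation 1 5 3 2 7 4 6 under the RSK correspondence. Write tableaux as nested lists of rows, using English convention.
Insert each entry of the permutation into P by Schensted row insertion, recording in Q the position of each new cell.

Insert 1: appended to row 1. P = [[1]].
Insert 5: appended to row 1. P = [[1, 5]].
Insert 3: 3 bumps 5 from row 1; 5 starts row 2. P = [[1, 3], [5]].
Insert 2: 2 bumps 3 from row 1; 3 bumps 5 from row 2; 5 starts row 3. P = [[1, 2], [3], [5]].
Insert 7: appended to row 1. P = [[1, 2, 7], [3], [5]].
Insert 4: 4 bumps 7 from row 1; 7 appends to row 2. P = [[1, 2, 4], [3, 7], [5]].
Insert 6: appended to row 1. P = [[1, 2, 4, 6], [3, 7], [5]].

So P = [[1, 2, 4, 6], [3, 7], [5]], Q = [[1, 2, 5, 7], [3, 6], [4]].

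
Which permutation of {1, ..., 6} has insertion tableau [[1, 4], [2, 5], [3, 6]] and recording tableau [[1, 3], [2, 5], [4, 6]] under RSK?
3 2 6 1 5 4

Reverse the RSK construction: for i from n down to 1, find the cell of Q containing i, remove the entry at that cell from P, and reverse-bump it up through P; the value ejected from row 1 is w(i).

Step i=6: Q has 6 at row 3, column 2; remove 6 from row 3 of P and reverse-bump: 6 enters row 2 and ejects 5; 5 enters row 1 and ejects 4. So w(6) = 4. P is now [[1, 5], [2, 6], [3]].
Step i=5: Q has 5 at row 2, column 2; remove 6 from row 2 of P and reverse-bump: 6 enters row 1 and ejects 5. So w(5) = 5. P is now [[1, 6], [2], [3]].
Step i=4: Q has 4 at row 3, column 1; remove 3 from row 3 of P and reverse-bump: 3 enters row 2 and ejects 2; 2 enters row 1 and ejects 1. So w(4) = 1. P is now [[2, 6], [3]].
Step i=3: Q has 3 at row 1, column 2; remove that cell from P, ejecting 6. So w(3) = 6. P is now [[2], [3]].
Step i=2: Q has 2 at row 2, column 1; remove 3 from row 2 of P and reverse-bump: 3 enters row 1 and ejects 2. So w(2) = 2. P is now [[3]].
Step i=1: Q has 1 at row 1, column 1; remove that cell from P, ejecting 3. So w(1) = 3. P is now [].

So w = 3 2 6 1 5 4.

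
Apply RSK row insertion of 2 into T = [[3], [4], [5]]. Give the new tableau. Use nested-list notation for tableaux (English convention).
[[2], [3], [4], [5]]

In row 1, 2 replaces 3 (the leftmost entry greater than 2); 3 is bumped to row 2. In row 2, 3 replaces 4 (the leftmost entry greater than 3); 4 is bumped to row 3. In row 3, 4 replaces 5 (the leftmost entry greater than 4); 5 is bumped to row 4. 5 starts a new row 4. The new tableau is [[2], [3], [4], [5]].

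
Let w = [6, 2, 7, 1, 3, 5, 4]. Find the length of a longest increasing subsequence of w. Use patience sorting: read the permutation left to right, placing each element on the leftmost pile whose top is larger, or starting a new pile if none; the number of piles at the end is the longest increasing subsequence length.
3

6: new pile. tops = [6]
2: onto pile 1 (replacing 6). tops = [2]
7: new pile. tops = [2, 7]
1: onto pile 1 (replacing 2). tops = [1, 7]
3: onto pile 2 (replacing 7). tops = [1, 3]
5: new pile. tops = [1, 3, 5]
4: onto pile 3 (replacing 5). tops = [1, 3, 4]

3 piles, so the longest increasing subsequence has length 3.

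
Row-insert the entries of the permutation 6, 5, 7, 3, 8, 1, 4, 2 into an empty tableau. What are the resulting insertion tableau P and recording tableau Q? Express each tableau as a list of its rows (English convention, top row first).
P = [[1, 2, 8], [3, 4], [5, 7], [6]], Q = [[1, 3, 5], [2, 7], [4, 8], [6]]

Insert each entry of the permutation into P by Schensted row insertion, recording in Q the position of each new cell.

Insert 6: appended to row 1. P = [[6]], Q = [[1]].
Insert 5: 5 bumps 6 from row 1; 6 starts row 2. P = [[5], [6]], Q = [[1], [2]].
Insert 7: appended to row 1. P = [[5, 7], [6]], Q = [[1, 3], [2]].
Insert 3: 3 bumps 5 from row 1; 5 bumps 6 from row 2; 6 starts row 3. P = [[3, 7], [5], [6]], Q = [[1, 3], [2], [4]].
Insert 8: appended to row 1. P = [[3, 7, 8], [5], [6]], Q = [[1, 3, 5], [2], [4]].
Insert 1: 1 bumps 3 from row 1; 3 bumps 5 from row 2; 5 bumps 6 from row 3; 6 starts row 4. P = [[1, 7, 8], [3], [5], [6]], Q = [[1, 3, 5], [2], [4], [6]].
Insert 4: 4 bumps 7 from row 1; 7 appends to row 2. P = [[1, 4, 8], [3, 7], [5], [6]], Q = [[1, 3, 5], [2, 7], [4], [6]].
Insert 2: 2 bumps 4 from row 1; 4 bumps 7 from row 2; 7 appends to row 3. P = [[1, 2, 8], [3, 4], [5, 7], [6]], Q = [[1, 3, 5], [2, 7], [4, 8], [6]].

So P = [[1, 2, 8], [3, 4], [5, 7], [6]], Q = [[1, 3, 5], [2, 7], [4, 8], [6]].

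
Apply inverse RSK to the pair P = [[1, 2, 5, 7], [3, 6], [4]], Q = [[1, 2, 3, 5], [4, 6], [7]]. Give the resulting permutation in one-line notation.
1 4 6 3 7 5 2

Reverse the RSK construction: for i from n down to 1, find the cell of Q containing i, remove the entry at that cell from P, and reverse-bump it up through P; the value ejected from row 1 is w(i).

Step i=7: Q has 7 at row 3, column 1; remove 4 from row 3 of P and reverse-bump: 4 enters row 2 and ejects 3; 3 enters row 1 and ejects 2. So w(7) = 2. P is now [[1, 3, 5, 7], [4, 6]].
Step i=6: Q has 6 at row 2, column 2; remove 6 from row 2 of P and reverse-bump: 6 enters row 1 and ejects 5. So w(6) = 5. P is now [[1, 3, 6, 7], [4]].
Step i=5: Q has 5 at row 1, column 4; remove that cell from P, ejecting 7. So w(5) = 7. P is now [[1, 3, 6], [4]].
Step i=4: Q has 4 at row 2, column 1; remove 4 from row 2 of P and reverse-bump: 4 enters row 1 and ejects 3. So w(4) = 3. P is now [[1, 4, 6]].
Step i=3: Q has 3 at row 1, column 3; remove that cell from P, ejecting 6. So w(3) = 6. P is now [[1, 4]].
Step i=2: Q has 2 at row 1, column 2; remove that cell from P, ejecting 4. So w(2) = 4. P is now [[1]].
Step i=1: Q has 1 at row 1, column 1; remove that cell from P, ejecting 1. So w(1) = 1. P is now [].

So w = 1 4 6 3 7 5 2.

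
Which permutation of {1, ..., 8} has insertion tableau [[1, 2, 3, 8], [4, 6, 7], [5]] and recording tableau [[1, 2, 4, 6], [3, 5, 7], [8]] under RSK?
Reverse the RSK construction: for i from n down to 1, find the cell of Q containing i, remove the entry at that cell from P, and reverse-bump it up through P; the value ejected from row 1 is w(i).

Step i=8: Q has 8 at row 3, column 1; remove 5 from row 3 of P and reverse-bump: 5 enters row 2 and ejects 4; 4 enters row 1 and ejects 3. So w(8) = 3. P is now [[1, 2, 4, 8], [5, 6, 7]].
Step i=7: Q has 7 at row 2, column 3; remove 7 from row 2 of P and reverse-bump: 7 enters row 1 and ejects 4. So w(7) = 4. P is now [[1, 2, 7, 8], [5, 6]].
Step i=6: Q has 6 at row 1, column 4; remove that cell from P, ejecting 8. So w(6) = 8. P is now [[1, 2, 7], [5, 6]].
Step i=5: Q has 5 at row 2, column 2; remove 6 from row 2 of P and reverse-bump: 6 enters row 1 and ejects 2. So w(5) = 2. P is now [[1, 6, 7], [5]].
Step i=4: Q has 4 at row 1, column 3; remove that cell from P, ejecting 7. So w(4) = 7. P is now [[1, 6], [5]].
Step i=3: Q has 3 at row 2, column 1; remove 5 from row 2 of P and reverse-bump: 5 enters row 1 and ejects 1. So w(3) = 1. P is now [[5, 6]].
Step i=2: Q has 2 at row 1, column 2; remove that cell from P, ejecting 6. So w(2) = 6. P is now [[5]].
Step i=1: Q has 1 at row 1, column 1; remove that cell from P, ejecting 5. So w(1) = 5. P is now [].

So w = 5 6 1 7 2 8 4 3.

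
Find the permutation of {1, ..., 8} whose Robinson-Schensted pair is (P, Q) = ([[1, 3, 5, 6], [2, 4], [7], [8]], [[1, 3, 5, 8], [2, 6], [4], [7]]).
8 2 4 1 7 5 3 6

Reverse the RSK construction: for i from n down to 1, find the cell of Q containing i, remove the entry at that cell from P, and reverse-bump it up through P; the value ejected from row 1 is w(i).

Step i=8: Q has 8 at row 1, column 4; remove that cell from P, ejecting 6. So w(8) = 6. P is now [[1, 3, 5], [2, 4], [7], [8]].
Step i=7: Q has 7 at row 4, column 1; remove 8 from row 4 of P and reverse-bump: 8 enters row 3 and ejects 7; 7 enters row 2 and ejects 4; 4 enters row 1 and ejects 3. So w(7) = 3. P is now [[1, 4, 5], [2, 7], [8]].
Step i=6: Q has 6 at row 2, column 2; remove 7 from row 2 of P and reverse-bump: 7 enters row 1 and ejects 5. So w(6) = 5. P is now [[1, 4, 7], [2], [8]].
Step i=5: Q has 5 at row 1, column 3; remove that cell from P, ejecting 7. So w(5) = 7. P is now [[1, 4], [2], [8]].
Step i=4: Q has 4 at row 3, column 1; remove 8 from row 3 of P and reverse-bump: 8 enters row 2 and ejects 2; 2 enters row 1 and ejects 1. So w(4) = 1. P is now [[2, 4], [8]].
Step i=3: Q has 3 at row 1, column 2; remove that cell from P, ejecting 4. So w(3) = 4. P is now [[2], [8]].
Step i=2: Q has 2 at row 2, column 1; remove 8 from row 2 of P and reverse-bump: 8 enters row 1 and ejects 2. So w(2) = 2. P is now [[8]].
Step i=1: Q has 1 at row 1, column 1; remove that cell from P, ejecting 8. So w(1) = 8. P is now [].

So w = 8 2 4 1 7 5 3 6.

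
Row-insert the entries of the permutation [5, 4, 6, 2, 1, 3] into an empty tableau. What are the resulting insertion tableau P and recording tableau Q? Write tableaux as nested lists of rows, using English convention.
P = [[1, 3], [2, 6], [4], [5]], Q = [[1, 3], [2, 6], [4], [5]]

Insert each entry of the permutation into P by Schensted row insertion, recording in Q the position of each new cell.

After inserting 5: P = [[5]].
After inserting 4: P = [[4], [5]].
After inserting 6: P = [[4, 6], [5]].
After inserting 2: P = [[2, 6], [4], [5]].
After inserting 1: P = [[1, 6], [2], [4], [5]].
After inserting 3: P = [[1, 3], [2, 6], [4], [5]].

So P = [[1, 3], [2, 6], [4], [5]], Q = [[1, 3], [2, 6], [4], [5]].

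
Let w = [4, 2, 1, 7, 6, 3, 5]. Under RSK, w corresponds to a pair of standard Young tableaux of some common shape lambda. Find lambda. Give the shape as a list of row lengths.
Row-insert each entry into an empty tableau.

After inserting 4: P = [[4]].
After inserting 2: P = [[2], [4]].
After inserting 1: P = [[1], [2], [4]].
After inserting 7: P = [[1, 7], [2], [4]].
After inserting 6: P = [[1, 6], [2, 7], [4]].
After inserting 3: P = [[1, 3], [2, 6], [4, 7]].
After inserting 5: P = [[1, 3, 5], [2, 6], [4, 7]].

The final insertion tableau P = [[1, 3, 5], [2, 6], [4, 7]] has shape [3, 2, 2].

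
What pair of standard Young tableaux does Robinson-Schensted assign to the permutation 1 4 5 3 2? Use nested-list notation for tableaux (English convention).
Insert each entry of the permutation into P by Schensted row insertion, recording in Q the position of each new cell.

Insert 1: appended to row 1. P = [[1]].
Insert 4: appended to row 1. P = [[1, 4]].
Insert 5: appended to row 1. P = [[1, 4, 5]].
Insert 3: 3 bumps 4 from row 1; 4 starts row 2. P = [[1, 3, 5], [4]].
Insert 2: 2 bumps 3 from row 1; 3 bumps 4 from row 2; 4 starts row 3. P = [[1, 2, 5], [3], [4]].

So P = [[1, 2, 5], [3], [4]], Q = [[1, 2, 3], [4], [5]].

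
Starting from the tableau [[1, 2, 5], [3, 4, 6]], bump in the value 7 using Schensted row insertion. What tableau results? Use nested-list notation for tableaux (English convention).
7 is larger than every entry of row 1, so it is appended to row 1. The new tableau is [[1, 2, 5, 7], [3, 4, 6]].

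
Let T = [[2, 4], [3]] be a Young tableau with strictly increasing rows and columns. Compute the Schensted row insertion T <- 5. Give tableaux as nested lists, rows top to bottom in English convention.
5 is larger than every entry of row 1, so it is appended to row 1. The new tableau is [[2, 4, 5], [3]].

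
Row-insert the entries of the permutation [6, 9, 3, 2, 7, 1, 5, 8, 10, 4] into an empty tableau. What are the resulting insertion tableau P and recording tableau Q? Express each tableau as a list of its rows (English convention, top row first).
P = [[1, 4, 8, 10], [2, 5], [3, 7], [6, 9]], Q = [[1, 2, 8, 9], [3, 5], [4, 7], [6, 10]]

Insert each entry of the permutation into P by Schensted row insertion, recording in Q the position of each new cell.

After inserting 6: P = [[6]].
After inserting 9: P = [[6, 9]].
After inserting 3: P = [[3, 9], [6]].
After inserting 2: P = [[2, 9], [3], [6]].
After inserting 7: P = [[2, 7], [3, 9], [6]].
After inserting 1: P = [[1, 7], [2, 9], [3], [6]].
After inserting 5: P = [[1, 5], [2, 7], [3, 9], [6]].
After inserting 8: P = [[1, 5, 8], [2, 7], [3, 9], [6]].
After inserting 10: P = [[1, 5, 8, 10], [2, 7], [3, 9], [6]].
After inserting 4: P = [[1, 4, 8, 10], [2, 5], [3, 7], [6, 9]].

So P = [[1, 4, 8, 10], [2, 5], [3, 7], [6, 9]], Q = [[1, 2, 8, 9], [3, 5], [4, 7], [6, 10]].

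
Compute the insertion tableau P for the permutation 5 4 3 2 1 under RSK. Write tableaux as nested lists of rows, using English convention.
P = [[1], [2], [3], [4], [5]]

After inserting 5: P = [[5]].
After inserting 4: P = [[4], [5]].
After inserting 3: P = [[3], [4], [5]].
After inserting 2: P = [[2], [3], [4], [5]].
After inserting 1: P = [[1], [2], [3], [4], [5]].

So P = [[1], [2], [3], [4], [5]].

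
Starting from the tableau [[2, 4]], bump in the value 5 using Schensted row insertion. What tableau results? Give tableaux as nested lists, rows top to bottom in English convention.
5 is larger than every entry of row 1, so it is appended to row 1. The new tableau is [[2, 4, 5]].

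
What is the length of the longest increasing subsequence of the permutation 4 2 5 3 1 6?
3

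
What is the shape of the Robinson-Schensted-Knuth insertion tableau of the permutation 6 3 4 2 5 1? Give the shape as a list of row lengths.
[3, 1, 1, 1]

Row-insert each entry into an empty tableau.

After inserting 6: P = [[6]].
After inserting 3: P = [[3], [6]].
After inserting 4: P = [[3, 4], [6]].
After inserting 2: P = [[2, 4], [3], [6]].
After inserting 5: P = [[2, 4, 5], [3], [6]].
After inserting 1: P = [[1, 4, 5], [2], [3], [6]].

The final insertion tableau P = [[1, 4, 5], [2], [3], [6]] has shape [3, 1, 1, 1].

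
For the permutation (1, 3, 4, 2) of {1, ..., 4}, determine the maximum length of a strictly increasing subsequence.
3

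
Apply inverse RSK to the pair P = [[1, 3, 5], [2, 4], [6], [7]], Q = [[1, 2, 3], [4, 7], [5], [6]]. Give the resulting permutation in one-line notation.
Reverse RSK: for i = n, n-1, ..., 1, locate i in Q, remove the corresponding corner cell from P, and reverse-bump its entry up through P; the value ejected from row 1 is w(i).

So w = 2 4 7 6 5 1 3.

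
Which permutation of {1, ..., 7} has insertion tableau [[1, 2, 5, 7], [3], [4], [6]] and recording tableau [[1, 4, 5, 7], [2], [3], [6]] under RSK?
Reverse the RSK construction: for i from n down to 1, find the cell of Q containing i, remove the entry at that cell from P, and reverse-bump it up through P; the value ejected from row 1 is w(i).

Step i=7: Q has 7 at row 1, column 4; remove that cell from P, ejecting 7. So w(7) = 7. P is now [[1, 2, 5], [3], [4], [6]].
Step i=6: Q has 6 at row 4, column 1; remove 6 from row 4 of P and reverse-bump: 6 enters row 3 and ejects 4; 4 enters row 2 and ejects 3; 3 enters row 1 and ejects 2. So w(6) = 2. P is now [[1, 3, 5], [4], [6]].
Step i=5: Q has 5 at row 1, column 3; remove that cell from P, ejecting 5. So w(5) = 5. P is now [[1, 3], [4], [6]].
Step i=4: Q has 4 at row 1, column 2; remove that cell from P, ejecting 3. So w(4) = 3. P is now [[1], [4], [6]].
Step i=3: Q has 3 at row 3, column 1; remove 6 from row 3 of P and reverse-bump: 6 enters row 2 and ejects 4; 4 enters row 1 and ejects 1. So w(3) = 1. P is now [[4], [6]].
Step i=2: Q has 2 at row 2, column 1; remove 6 from row 2 of P and reverse-bump: 6 enters row 1 and ejects 4. So w(2) = 4. P is now [[6]].
Step i=1: Q has 1 at row 1, column 1; remove that cell from P, ejecting 6. So w(1) = 6. P is now [].

So w = 6 4 1 3 5 2 7.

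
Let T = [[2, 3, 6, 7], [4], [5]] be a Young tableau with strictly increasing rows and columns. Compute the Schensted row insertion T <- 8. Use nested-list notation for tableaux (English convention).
[[2, 3, 6, 7, 8], [4], [5]]

8 is larger than every entry of row 1, so it is appended to row 1. The new tableau is [[2, 3, 6, 7, 8], [4], [5]].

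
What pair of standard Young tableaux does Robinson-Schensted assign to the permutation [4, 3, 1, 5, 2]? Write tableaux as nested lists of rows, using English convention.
Insert each entry of the permutation into P by Schensted row insertion, recording in Q the position of each new cell.

Insert 4: appended to row 1. P = [[4]].
Insert 3: 3 bumps 4 from row 1; 4 starts row 2. P = [[3], [4]].
Insert 1: 1 bumps 3 from row 1; 3 bumps 4 from row 2; 4 starts row 3. P = [[1], [3], [4]].
Insert 5: appended to row 1. P = [[1, 5], [3], [4]].
Insert 2: 2 bumps 5 from row 1; 5 appends to row 2. P = [[1, 2], [3, 5], [4]].

So P = [[1, 2], [3, 5], [4]], Q = [[1, 4], [2, 5], [3]].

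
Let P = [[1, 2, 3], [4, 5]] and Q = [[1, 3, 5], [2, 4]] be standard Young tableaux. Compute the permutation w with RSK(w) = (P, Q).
Reverse the RSK construction: for i from n down to 1, find the cell of Q containing i, remove the entry at that cell from P, and reverse-bump it up through P; the value ejected from row 1 is w(i).

Step i=5: Q has 5 at row 1, column 3; remove that cell from P, ejecting 3. So w(5) = 3. P is now [[1, 2], [4, 5]].
Step i=4: Q has 4 at row 2, column 2; remove 5 from row 2 of P and reverse-bump: 5 enters row 1 and ejects 2. So w(4) = 2. P is now [[1, 5], [4]].
Step i=3: Q has 3 at row 1, column 2; remove that cell from P, ejecting 5. So w(3) = 5. P is now [[1], [4]].
Step i=2: Q has 2 at row 2, column 1; remove 4 from row 2 of P and reverse-bump: 4 enters row 1 and ejects 1. So w(2) = 1. P is now [[4]].
Step i=1: Q has 1 at row 1, column 1; remove that cell from P, ejecting 4. So w(1) = 4. P is now [].

So w = 4 1 5 2 3.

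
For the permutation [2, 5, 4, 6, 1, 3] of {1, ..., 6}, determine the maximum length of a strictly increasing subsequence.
3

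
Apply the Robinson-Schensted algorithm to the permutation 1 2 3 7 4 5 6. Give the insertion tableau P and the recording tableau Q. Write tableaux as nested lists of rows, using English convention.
P = [[1, 2, 3, 4, 5, 6], [7]], Q = [[1, 2, 3, 4, 6, 7], [5]]

Insert each entry of the permutation into P by Schensted row insertion, recording in Q the position of each new cell.

Insert 1: appended to row 1. P = [[1]].
Insert 2: appended to row 1. P = [[1, 2]].
Insert 3: appended to row 1. P = [[1, 2, 3]].
Insert 7: appended to row 1. P = [[1, 2, 3, 7]].
Insert 4: 4 bumps 7 from row 1; 7 starts row 2. P = [[1, 2, 3, 4], [7]].
Insert 5: appended to row 1. P = [[1, 2, 3, 4, 5], [7]].
Insert 6: appended to row 1. P = [[1, 2, 3, 4, 5, 6], [7]].

So P = [[1, 2, 3, 4, 5, 6], [7]], Q = [[1, 2, 3, 4, 6, 7], [5]].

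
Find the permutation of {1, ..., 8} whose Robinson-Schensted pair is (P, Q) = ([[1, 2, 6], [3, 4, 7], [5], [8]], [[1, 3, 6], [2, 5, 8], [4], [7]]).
8 3 5 1 4 7 2 6

Reverse RSK: for i = n, n-1, ..., 1, locate i in Q, remove the corresponding corner cell from P, and reverse-bump its entry up through P; the value ejected from row 1 is w(i).

So w = 8 3 5 1 4 7 2 6.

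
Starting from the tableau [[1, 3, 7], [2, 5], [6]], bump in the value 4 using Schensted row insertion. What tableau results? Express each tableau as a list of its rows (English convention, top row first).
In row 1, 4 replaces 7 (the leftmost entry greater than 4); 7 is bumped to row 2. 7 is appended to row 2. The new tableau is [[1, 3, 4], [2, 5, 7], [6]].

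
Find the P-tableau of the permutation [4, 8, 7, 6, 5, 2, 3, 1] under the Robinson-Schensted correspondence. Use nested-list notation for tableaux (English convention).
P = [[1, 3], [2, 5], [4], [6], [7], [8]]

Insert 4: appended to row 1. P = [[4]].
Insert 8: appended to row 1. P = [[4, 8]].
Insert 7: 7 bumps 8 from row 1; 8 starts row 2. P = [[4, 7], [8]].
Insert 6: 6 bumps 7 from row 1; 7 bumps 8 from row 2; 8 starts row 3. P = [[4, 6], [7], [8]].
Insert 5: 5 bumps 6 from row 1; 6 bumps 7 from row 2; 7 bumps 8 from row 3; 8 starts row 4. P = [[4, 5], [6], [7], [8]].
Insert 2: 2 bumps 4 from row 1; 4 bumps 6 from row 2; 6 bumps 7 from row 3; 7 bumps 8 from row 4; 8 starts row 5. P = [[2, 5], [4], [6], [7], [8]].
Insert 3: 3 bumps 5 from row 1; 5 appends to row 2. P = [[2, 3], [4, 5], [6], [7], [8]].
Insert 1: 1 bumps 2 from row 1; 2 bumps 4 from row 2; 4 bumps 6 from row 3; 6 bumps 7 from row 4; 7 bumps 8 from row 5; 8 starts row 6. P = [[1, 3], [2, 5], [4], [6], [7], [8]].

So P = [[1, 3], [2, 5], [4], [6], [7], [8]].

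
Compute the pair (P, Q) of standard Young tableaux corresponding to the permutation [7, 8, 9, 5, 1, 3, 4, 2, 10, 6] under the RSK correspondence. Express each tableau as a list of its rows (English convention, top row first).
Insert each entry of the permutation into P by Schensted row insertion, recording in Q the position of each new cell.

After inserting 7: P = [[7]].
After inserting 8: P = [[7, 8]].
After inserting 9: P = [[7, 8, 9]].
After inserting 5: P = [[5, 8, 9], [7]].
After inserting 1: P = [[1, 8, 9], [5], [7]].
After inserting 3: P = [[1, 3, 9], [5, 8], [7]].
After inserting 4: P = [[1, 3, 4], [5, 8, 9], [7]].
After inserting 2: P = [[1, 2, 4], [3, 8, 9], [5], [7]].
After inserting 10: P = [[1, 2, 4, 10], [3, 8, 9], [5], [7]].
After inserting 6: P = [[1, 2, 4, 6], [3, 8, 9, 10], [5], [7]].

So P = [[1, 2, 4, 6], [3, 8, 9, 10], [5], [7]], Q = [[1, 2, 3, 9], [4, 6, 7, 10], [5], [8]].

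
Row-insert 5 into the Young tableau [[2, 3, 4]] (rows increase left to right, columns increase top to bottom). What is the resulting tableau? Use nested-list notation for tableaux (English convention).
5 is larger than every entry of row 1, so it is appended to row 1. The new tableau is [[2, 3, 4, 5]].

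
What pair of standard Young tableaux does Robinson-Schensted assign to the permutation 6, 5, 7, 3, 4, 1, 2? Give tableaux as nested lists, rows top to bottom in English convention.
Insert each entry of the permutation into P by Schensted row insertion, recording in Q the position of each new cell.

Insert 6: appended to row 1. P = [[6]].
Insert 5: 5 bumps 6 from row 1; 6 starts row 2. P = [[5], [6]].
Insert 7: appended to row 1. P = [[5, 7], [6]].
Insert 3: 3 bumps 5 from row 1; 5 bumps 6 from row 2; 6 starts row 3. P = [[3, 7], [5], [6]].
Insert 4: 4 bumps 7 from row 1; 7 appends to row 2. P = [[3, 4], [5, 7], [6]].
Insert 1: 1 bumps 3 from row 1; 3 bumps 5 from row 2; 5 bumps 6 from row 3; 6 starts row 4. P = [[1, 4], [3, 7], [5], [6]].
Insert 2: 2 bumps 4 from row 1; 4 bumps 7 from row 2; 7 appends to row 3. P = [[1, 2], [3, 4], [5, 7], [6]].

So P = [[1, 2], [3, 4], [5, 7], [6]], Q = [[1, 3], [2, 5], [4, 7], [6]].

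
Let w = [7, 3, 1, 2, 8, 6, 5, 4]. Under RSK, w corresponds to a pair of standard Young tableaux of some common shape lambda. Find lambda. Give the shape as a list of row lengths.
RSK row insertion gives P = [[1, 2, 4], [3, 5], [6, 8], [7]], which has shape [3, 2, 2, 1].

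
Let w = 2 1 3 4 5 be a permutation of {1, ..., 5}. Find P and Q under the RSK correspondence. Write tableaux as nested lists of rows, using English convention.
Insert each entry of the permutation into P by Schensted row insertion, recording in Q the position of each new cell.

Insert 2: appended to row 1. P = [[2]].
Insert 1: 1 bumps 2 from row 1; 2 starts row 2. P = [[1], [2]].
Insert 3: appended to row 1. P = [[1, 3], [2]].
Insert 4: appended to row 1. P = [[1, 3, 4], [2]].
Insert 5: appended to row 1. P = [[1, 3, 4, 5], [2]].

So P = [[1, 3, 4, 5], [2]], Q = [[1, 3, 4, 5], [2]].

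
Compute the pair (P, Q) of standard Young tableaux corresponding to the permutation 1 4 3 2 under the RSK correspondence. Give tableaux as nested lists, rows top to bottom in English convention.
Insert each entry of the permutation into P by Schensted row insertion, recording in Q the position of each new cell.

Insert 1: appended to row 1. P = [[1]].
Insert 4: appended to row 1. P = [[1, 4]].
Insert 3: 3 bumps 4 from row 1; 4 starts row 2. P = [[1, 3], [4]].
Insert 2: 2 bumps 3 from row 1; 3 bumps 4 from row 2; 4 starts row 3. P = [[1, 2], [3], [4]].

So P = [[1, 2], [3], [4]], Q = [[1, 2], [3], [4]].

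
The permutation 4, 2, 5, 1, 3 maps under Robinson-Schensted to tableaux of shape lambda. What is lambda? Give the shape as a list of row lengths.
[2, 2, 1]

Row-insert each entry into an empty tableau.

After inserting 4: P = [[4]].
After inserting 2: P = [[2], [4]].
After inserting 5: P = [[2, 5], [4]].
After inserting 1: P = [[1, 5], [2], [4]].
After inserting 3: P = [[1, 3], [2, 5], [4]].

The final insertion tableau P = [[1, 3], [2, 5], [4]] has shape [2, 2, 1].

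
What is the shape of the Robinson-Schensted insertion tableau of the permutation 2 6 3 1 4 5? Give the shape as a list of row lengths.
[4, 1, 1]

RSK row insertion gives P = [[1, 3, 4, 5], [2], [6]], which has shape [4, 1, 1].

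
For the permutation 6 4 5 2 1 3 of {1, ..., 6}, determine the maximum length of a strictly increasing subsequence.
2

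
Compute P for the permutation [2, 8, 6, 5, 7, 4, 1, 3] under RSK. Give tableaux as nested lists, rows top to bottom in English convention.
Insert 2: appended to row 1. P = [[2]].
Insert 8: appended to row 1. P = [[2, 8]].
Insert 6: 6 bumps 8 from row 1; 8 starts row 2. P = [[2, 6], [8]].
Insert 5: 5 bumps 6 from row 1; 6 bumps 8 from row 2; 8 starts row 3. P = [[2, 5], [6], [8]].
Insert 7: appended to row 1. P = [[2, 5, 7], [6], [8]].
Insert 4: 4 bumps 5 from row 1; 5 bumps 6 from row 2; 6 bumps 8 from row 3; 8 starts row 4. P = [[2, 4, 7], [5], [6], [8]].
Insert 1: 1 bumps 2 from row 1; 2 bumps 5 from row 2; 5 bumps 6 from row 3; 6 bumps 8 from row 4; 8 starts row 5. P = [[1, 4, 7], [2], [5], [6], [8]].
Insert 3: 3 bumps 4 from row 1; 4 appends to row 2. P = [[1, 3, 7], [2, 4], [5], [6], [8]].

So P = [[1, 3, 7], [2, 4], [5], [6], [8]].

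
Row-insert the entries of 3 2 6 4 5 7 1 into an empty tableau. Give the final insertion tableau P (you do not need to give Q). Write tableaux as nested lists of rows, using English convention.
P = [[1, 4, 5, 7], [2, 6], [3]]

Insert 3: appended to row 1. P = [[3]].
Insert 2: 2 bumps 3 from row 1; 3 starts row 2. P = [[2], [3]].
Insert 6: appended to row 1. P = [[2, 6], [3]].
Insert 4: 4 bumps 6 from row 1; 6 appends to row 2. P = [[2, 4], [3, 6]].
Insert 5: appended to row 1. P = [[2, 4, 5], [3, 6]].
Insert 7: appended to row 1. P = [[2, 4, 5, 7], [3, 6]].
Insert 1: 1 bumps 2 from row 1; 2 bumps 3 from row 2; 3 starts row 3. P = [[1, 4, 5, 7], [2, 6], [3]].

So P = [[1, 4, 5, 7], [2, 6], [3]].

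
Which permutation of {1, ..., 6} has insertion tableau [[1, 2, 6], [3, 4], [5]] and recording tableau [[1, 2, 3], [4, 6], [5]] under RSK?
Reverse the RSK construction: for i from n down to 1, find the cell of Q containing i, remove the entry at that cell from P, and reverse-bump it up through P; the value ejected from row 1 is w(i).

Step i=6: Q has 6 at row 2, column 2; remove 4 from row 2 of P and reverse-bump: 4 enters row 1 and ejects 2. So w(6) = 2. P is now [[1, 4, 6], [3], [5]].
Step i=5: Q has 5 at row 3, column 1; remove 5 from row 3 of P and reverse-bump: 5 enters row 2 and ejects 3; 3 enters row 1 and ejects 1. So w(5) = 1. P is now [[3, 4, 6], [5]].
Step i=4: Q has 4 at row 2, column 1; remove 5 from row 2 of P and reverse-bump: 5 enters row 1 and ejects 4. So w(4) = 4. P is now [[3, 5, 6]].
Step i=3: Q has 3 at row 1, column 3; remove that cell from P, ejecting 6. So w(3) = 6. P is now [[3, 5]].
Step i=2: Q has 2 at row 1, column 2; remove that cell from P, ejecting 5. So w(2) = 5. P is now [[3]].
Step i=1: Q has 1 at row 1, column 1; remove that cell from P, ejecting 3. So w(1) = 3. P is now [].

So w = 3 5 6 4 1 2.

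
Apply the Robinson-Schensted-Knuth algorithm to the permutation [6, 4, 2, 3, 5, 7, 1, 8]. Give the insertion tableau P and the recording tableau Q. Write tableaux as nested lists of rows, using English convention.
Insert each entry of the permutation into P by Schensted row insertion, recording in Q the position of each new cell.

Insert 6: appended to row 1. P = [[6]].
Insert 4: 4 bumps 6 from row 1; 6 starts row 2. P = [[4], [6]].
Insert 2: 2 bumps 4 from row 1; 4 bumps 6 from row 2; 6 starts row 3. P = [[2], [4], [6]].
Insert 3: appended to row 1. P = [[2, 3], [4], [6]].
Insert 5: appended to row 1. P = [[2, 3, 5], [4], [6]].
Insert 7: appended to row 1. P = [[2, 3, 5, 7], [4], [6]].
Insert 1: 1 bumps 2 from row 1; 2 bumps 4 from row 2; 4 bumps 6 from row 3; 6 starts row 4. P = [[1, 3, 5, 7], [2], [4], [6]].
Insert 8: appended to row 1. P = [[1, 3, 5, 7, 8], [2], [4], [6]].

So P = [[1, 3, 5, 7, 8], [2], [4], [6]], Q = [[1, 4, 5, 6, 8], [2], [3], [7]].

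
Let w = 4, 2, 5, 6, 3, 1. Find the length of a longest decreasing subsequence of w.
3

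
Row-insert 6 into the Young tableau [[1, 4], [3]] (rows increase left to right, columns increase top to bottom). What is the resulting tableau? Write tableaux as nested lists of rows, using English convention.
6 is larger than every entry of row 1, so it is appended to row 1. The new tableau is [[1, 4, 6], [3]].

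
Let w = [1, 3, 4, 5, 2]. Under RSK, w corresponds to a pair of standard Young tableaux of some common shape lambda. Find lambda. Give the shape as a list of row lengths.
Row-insert each entry into an empty tableau.

After inserting 1: P = [[1]].
After inserting 3: P = [[1, 3]].
After inserting 4: P = [[1, 3, 4]].
After inserting 5: P = [[1, 3, 4, 5]].
After inserting 2: P = [[1, 2, 4, 5], [3]].

The final insertion tableau P = [[1, 2, 4, 5], [3]] has shape [4, 1].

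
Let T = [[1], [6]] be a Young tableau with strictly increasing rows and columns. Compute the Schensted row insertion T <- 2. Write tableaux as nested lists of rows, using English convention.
[[1, 2], [6]]

2 is larger than every entry of row 1, so it is appended to row 1. The new tableau is [[1, 2], [6]].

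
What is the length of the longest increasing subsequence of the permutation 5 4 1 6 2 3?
3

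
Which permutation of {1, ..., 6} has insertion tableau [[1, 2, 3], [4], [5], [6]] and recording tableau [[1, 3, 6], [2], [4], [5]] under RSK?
6 1 5 4 2 3

Reverse RSK: for i = n, n-1, ..., 1, locate i in Q, remove the corresponding corner cell from P, and reverse-bump its entry up through P; the value ejected from row 1 is w(i).

So w = 6 1 5 4 2 3.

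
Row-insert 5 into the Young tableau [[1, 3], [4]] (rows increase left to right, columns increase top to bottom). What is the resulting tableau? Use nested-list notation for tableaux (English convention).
5 is larger than every entry of row 1, so it is appended to row 1. The new tableau is [[1, 3, 5], [4]].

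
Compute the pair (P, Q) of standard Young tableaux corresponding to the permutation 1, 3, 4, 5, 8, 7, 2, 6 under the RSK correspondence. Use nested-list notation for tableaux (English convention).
Insert each entry of the permutation into P by Schensted row insertion, recording in Q the position of each new cell.

Insert 1: appended to row 1. P = [[1]].
Insert 3: appended to row 1. P = [[1, 3]].
Insert 4: appended to row 1. P = [[1, 3, 4]].
Insert 5: appended to row 1. P = [[1, 3, 4, 5]].
Insert 8: appended to row 1. P = [[1, 3, 4, 5, 8]].
Insert 7: 7 bumps 8 from row 1; 8 starts row 2. P = [[1, 3, 4, 5, 7], [8]].
Insert 2: 2 bumps 3 from row 1; 3 bumps 8 from row 2; 8 starts row 3. P = [[1, 2, 4, 5, 7], [3], [8]].
Insert 6: 6 bumps 7 from row 1; 7 appends to row 2. P = [[1, 2, 4, 5, 6], [3, 7], [8]].

So P = [[1, 2, 4, 5, 6], [3, 7], [8]], Q = [[1, 2, 3, 4, 5], [6, 8], [7]].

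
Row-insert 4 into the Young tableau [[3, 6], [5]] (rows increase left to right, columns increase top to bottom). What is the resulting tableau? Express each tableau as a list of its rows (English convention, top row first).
[[3, 4], [5, 6]]

In row 1, 4 replaces 6 (the leftmost entry greater than 4); 6 is bumped to row 2. 6 is appended to row 2. The new tableau is [[3, 4], [5, 6]].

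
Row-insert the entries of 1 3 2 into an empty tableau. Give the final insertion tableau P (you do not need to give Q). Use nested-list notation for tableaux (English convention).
P = [[1, 2], [3]]

Insert 1: appended to row 1. P = [[1]].
Insert 3: appended to row 1. P = [[1, 3]].
Insert 2: 2 bumps 3 from row 1; 3 starts row 2. P = [[1, 2], [3]].

So P = [[1, 2], [3]].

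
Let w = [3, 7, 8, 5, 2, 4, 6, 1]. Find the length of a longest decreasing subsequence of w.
4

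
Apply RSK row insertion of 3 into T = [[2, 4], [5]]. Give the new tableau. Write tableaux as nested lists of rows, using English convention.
[[2, 3], [4], [5]]

In row 1, 3 replaces 4 (the leftmost entry greater than 3); 4 is bumped to row 2. In row 2, 4 replaces 5 (the leftmost entry greater than 4); 5 is bumped to row 3. 5 starts a new row 3. The new tableau is [[2, 3], [4], [5]].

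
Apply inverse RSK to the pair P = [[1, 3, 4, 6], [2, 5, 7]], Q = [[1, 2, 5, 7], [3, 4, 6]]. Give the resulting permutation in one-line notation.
2 5 1 3 7 4 6

Reverse the RSK construction: for i from n down to 1, find the cell of Q containing i, remove the entry at that cell from P, and reverse-bump it up through P; the value ejected from row 1 is w(i).

Step i=7: Q has 7 at row 1, column 4; remove that cell from P, ejecting 6. So w(7) = 6. P is now [[1, 3, 4], [2, 5, 7]].
Step i=6: Q has 6 at row 2, column 3; remove 7 from row 2 of P and reverse-bump: 7 enters row 1 and ejects 4. So w(6) = 4. P is now [[1, 3, 7], [2, 5]].
Step i=5: Q has 5 at row 1, column 3; remove that cell from P, ejecting 7. So w(5) = 7. P is now [[1, 3], [2, 5]].
Step i=4: Q has 4 at row 2, column 2; remove 5 from row 2 of P and reverse-bump: 5 enters row 1 and ejects 3. So w(4) = 3. P is now [[1, 5], [2]].
Step i=3: Q has 3 at row 2, column 1; remove 2 from row 2 of P and reverse-bump: 2 enters row 1 and ejects 1. So w(3) = 1. P is now [[2, 5]].
Step i=2: Q has 2 at row 1, column 2; remove that cell from P, ejecting 5. So w(2) = 5. P is now [[2]].
Step i=1: Q has 1 at row 1, column 1; remove that cell from P, ejecting 2. So w(1) = 2. P is now [].

So w = 2 5 1 3 7 4 6.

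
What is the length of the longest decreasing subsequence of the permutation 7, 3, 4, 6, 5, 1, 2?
4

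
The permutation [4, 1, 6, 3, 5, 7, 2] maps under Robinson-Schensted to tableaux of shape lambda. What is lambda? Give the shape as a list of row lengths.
Row-insert each entry into an empty tableau.

After inserting 4: P = [[4]].
After inserting 1: P = [[1], [4]].
After inserting 6: P = [[1, 6], [4]].
After inserting 3: P = [[1, 3], [4, 6]].
After inserting 5: P = [[1, 3, 5], [4, 6]].
After inserting 7: P = [[1, 3, 5, 7], [4, 6]].
After inserting 2: P = [[1, 2, 5, 7], [3, 6], [4]].

The final insertion tableau P = [[1, 2, 5, 7], [3, 6], [4]] has shape [4, 2, 1].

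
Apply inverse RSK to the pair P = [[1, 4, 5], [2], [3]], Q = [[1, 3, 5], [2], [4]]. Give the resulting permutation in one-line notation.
Reverse the RSK construction: for i from n down to 1, find the cell of Q containing i, remove the entry at that cell from P, and reverse-bump it up through P; the value ejected from row 1 is w(i).

Step i=5: Q has 5 at row 1, column 3; remove that cell from P, ejecting 5. So w(5) = 5. P is now [[1, 4], [2], [3]].
Step i=4: Q has 4 at row 3, column 1; remove 3 from row 3 of P and reverse-bump: 3 enters row 2 and ejects 2; 2 enters row 1 and ejects 1. So w(4) = 1. P is now [[2, 4], [3]].
Step i=3: Q has 3 at row 1, column 2; remove that cell from P, ejecting 4. So w(3) = 4. P is now [[2], [3]].
Step i=2: Q has 2 at row 2, column 1; remove 3 from row 2 of P and reverse-bump: 3 enters row 1 and ejects 2. So w(2) = 2. P is now [[3]].
Step i=1: Q has 1 at row 1, column 1; remove that cell from P, ejecting 3. So w(1) = 3. P is now [].

So w = 3 2 4 1 5.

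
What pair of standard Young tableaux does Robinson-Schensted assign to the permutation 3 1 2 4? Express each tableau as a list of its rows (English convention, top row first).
P = [[1, 2, 4], [3]], Q = [[1, 3, 4], [2]]

Insert each entry of the permutation into P by Schensted row insertion, recording in Q the position of each new cell.

After inserting 3: P = [[3]].
After inserting 1: P = [[1], [3]].
After inserting 2: P = [[1, 2], [3]].
After inserting 4: P = [[1, 2, 4], [3]].

So P = [[1, 2, 4], [3]], Q = [[1, 3, 4], [2]].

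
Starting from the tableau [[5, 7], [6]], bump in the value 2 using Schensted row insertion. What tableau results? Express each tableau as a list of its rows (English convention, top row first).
In row 1, 2 replaces 5 (the leftmost entry greater than 2); 5 is bumped to row 2. In row 2, 5 replaces 6 (the leftmost entry greater than 5); 6 is bumped to row 3. 6 starts a new row 3. The new tableau is [[2, 7], [5], [6]].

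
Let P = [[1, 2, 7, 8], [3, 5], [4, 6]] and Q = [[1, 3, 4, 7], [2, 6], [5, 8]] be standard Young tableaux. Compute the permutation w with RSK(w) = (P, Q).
4 3 6 7 1 5 8 2

Reverse the RSK construction: for i from n down to 1, find the cell of Q containing i, remove the entry at that cell from P, and reverse-bump it up through P; the value ejected from row 1 is w(i).

Step i=8: Q has 8 at row 3, column 2; remove 6 from row 3 of P and reverse-bump: 6 enters row 2 and ejects 5; 5 enters row 1 and ejects 2. So w(8) = 2. P is now [[1, 5, 7, 8], [3, 6], [4]].
Step i=7: Q has 7 at row 1, column 4; remove that cell from P, ejecting 8. So w(7) = 8. P is now [[1, 5, 7], [3, 6], [4]].
Step i=6: Q has 6 at row 2, column 2; remove 6 from row 2 of P and reverse-bump: 6 enters row 1 and ejects 5. So w(6) = 5. P is now [[1, 6, 7], [3], [4]].
Step i=5: Q has 5 at row 3, column 1; remove 4 from row 3 of P and reverse-bump: 4 enters row 2 and ejects 3; 3 enters row 1 and ejects 1. So w(5) = 1. P is now [[3, 6, 7], [4]].
Step i=4: Q has 4 at row 1, column 3; remove that cell from P, ejecting 7. So w(4) = 7. P is now [[3, 6], [4]].
Step i=3: Q has 3 at row 1, column 2; remove that cell from P, ejecting 6. So w(3) = 6. P is now [[3], [4]].
Step i=2: Q has 2 at row 2, column 1; remove 4 from row 2 of P and reverse-bump: 4 enters row 1 and ejects 3. So w(2) = 3. P is now [[4]].
Step i=1: Q has 1 at row 1, column 1; remove that cell from P, ejecting 4. So w(1) = 4. P is now [].

So w = 4 3 6 7 1 5 8 2.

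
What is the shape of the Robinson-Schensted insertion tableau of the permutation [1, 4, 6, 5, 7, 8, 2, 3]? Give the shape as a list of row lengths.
RSK row insertion gives P = [[1, 2, 3, 7, 8], [4, 5], [6]], which has shape [5, 2, 1].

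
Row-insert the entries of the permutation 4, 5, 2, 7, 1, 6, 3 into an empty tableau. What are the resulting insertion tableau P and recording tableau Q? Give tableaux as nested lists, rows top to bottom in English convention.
Insert each entry of the permutation into P by Schensted row insertion, recording in Q the position of each new cell.

Insert 4: appended to row 1. P = [[4]].
Insert 5: appended to row 1. P = [[4, 5]].
Insert 2: 2 bumps 4 from row 1; 4 starts row 2. P = [[2, 5], [4]].
Insert 7: appended to row 1. P = [[2, 5, 7], [4]].
Insert 1: 1 bumps 2 from row 1; 2 bumps 4 from row 2; 4 starts row 3. P = [[1, 5, 7], [2], [4]].
Insert 6: 6 bumps 7 from row 1; 7 appends to row 2. P = [[1, 5, 6], [2, 7], [4]].
Insert 3: 3 bumps 5 from row 1; 5 bumps 7 from row 2; 7 appends to row 3. P = [[1, 3, 6], [2, 5], [4, 7]].

So P = [[1, 3, 6], [2, 5], [4, 7]], Q = [[1, 2, 4], [3, 6], [5, 7]].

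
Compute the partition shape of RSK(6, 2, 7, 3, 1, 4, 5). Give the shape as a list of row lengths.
[4, 2, 1]

Row-insert each entry into an empty tableau.

After inserting 6: P = [[6]].
After inserting 2: P = [[2], [6]].
After inserting 7: P = [[2, 7], [6]].
After inserting 3: P = [[2, 3], [6, 7]].
After inserting 1: P = [[1, 3], [2, 7], [6]].
After inserting 4: P = [[1, 3, 4], [2, 7], [6]].
After inserting 5: P = [[1, 3, 4, 5], [2, 7], [6]].

The final insertion tableau P = [[1, 3, 4, 5], [2, 7], [6]] has shape [4, 2, 1].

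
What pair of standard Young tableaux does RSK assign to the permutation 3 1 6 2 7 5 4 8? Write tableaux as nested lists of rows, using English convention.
P = [[1, 2, 4, 8], [3, 5, 7], [6]], Q = [[1, 3, 5, 8], [2, 4, 6], [7]]

Insert each entry of the permutation into P by Schensted row insertion, recording in Q the position of each new cell.

After inserting 3: P = [[3]].
After inserting 1: P = [[1], [3]].
After inserting 6: P = [[1, 6], [3]].
After inserting 2: P = [[1, 2], [3, 6]].
After inserting 7: P = [[1, 2, 7], [3, 6]].
After inserting 5: P = [[1, 2, 5], [3, 6, 7]].
After inserting 4: P = [[1, 2, 4], [3, 5, 7], [6]].
After inserting 8: P = [[1, 2, 4, 8], [3, 5, 7], [6]].

So P = [[1, 2, 4, 8], [3, 5, 7], [6]], Q = [[1, 3, 5, 8], [2, 4, 6], [7]].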